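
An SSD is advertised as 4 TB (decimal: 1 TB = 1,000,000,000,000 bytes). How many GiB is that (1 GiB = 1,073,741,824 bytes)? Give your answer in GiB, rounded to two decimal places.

3,725.29 GiB

4 TB = 4 × 10^12 bytes = 4,000,000,000,000 bytes
1 GiB = 2^30 bytes = 1,073,741,824 bytes
4,000,000,000,000 / 1,073,741,824 = 3,725.29 GiB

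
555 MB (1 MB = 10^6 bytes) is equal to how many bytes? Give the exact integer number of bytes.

555 × 1,000,000 = 555,000,000 bytes

555,000,000 bytes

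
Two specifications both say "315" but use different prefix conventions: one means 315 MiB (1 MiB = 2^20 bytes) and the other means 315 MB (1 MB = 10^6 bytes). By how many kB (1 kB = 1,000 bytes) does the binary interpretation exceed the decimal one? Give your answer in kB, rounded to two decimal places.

15,301.44 kB

315 MiB = 315 × 1,048,576 = 330,301,440 bytes
315 MB = 315 × 1,000,000 = 315,000,000 bytes
difference = 15,301,440 bytes
15,301,440 / 1,000 = 15,301.44 kB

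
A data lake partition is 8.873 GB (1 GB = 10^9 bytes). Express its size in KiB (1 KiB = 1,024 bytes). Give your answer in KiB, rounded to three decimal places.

8,665,039.063 KiB

8.873 GB = 8.873 × 10^9 bytes = 8,873,000,000 bytes
1 KiB = 2^10 bytes = 1,024 bytes
8,873,000,000 / 1,024 = 8,665,039.063 KiB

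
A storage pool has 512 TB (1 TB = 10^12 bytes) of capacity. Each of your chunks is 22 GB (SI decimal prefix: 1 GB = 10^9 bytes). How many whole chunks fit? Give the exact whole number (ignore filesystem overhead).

Capacity: 512 TB = 512,000,000,000,000 bytes
Per item: 22 GB = 22,000,000,000 bytes
⌊512,000,000,000,000 / 22,000,000,000⌋ = 23,272

23,272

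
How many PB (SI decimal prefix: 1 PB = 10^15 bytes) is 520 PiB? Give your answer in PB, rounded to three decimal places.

520 PiB × 1,125,899,906,842,624 bytes/PiB = 585,467,951,558,164,480 bytes
1 PB = 1,000,000,000,000,000 bytes
585,467,951,558,164,480 / 1,000,000,000,000,000 = 585.468 PB

585.468 PB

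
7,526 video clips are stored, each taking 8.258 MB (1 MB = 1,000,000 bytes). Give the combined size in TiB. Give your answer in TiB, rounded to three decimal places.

0.057 TiB

Total = 7,526 × 8.258 MB = 62149.708 MB
= 62149.708 × 1,000,000 bytes = 62,149,708,000 bytes
1 TiB = 1,099,511,627,776 bytes
62,149,708,000 / 1,099,511,627,776 = 0.057 TiB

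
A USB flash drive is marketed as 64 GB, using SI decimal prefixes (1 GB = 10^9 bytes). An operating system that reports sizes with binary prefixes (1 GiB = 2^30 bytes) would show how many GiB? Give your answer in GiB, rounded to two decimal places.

59.60 GiB

64 GB = 64 × 10^9 bytes = 64,000,000,000 bytes
1 GiB = 1,073,741,824 bytes
64,000,000,000 / 1,073,741,824 = 59.60 GiB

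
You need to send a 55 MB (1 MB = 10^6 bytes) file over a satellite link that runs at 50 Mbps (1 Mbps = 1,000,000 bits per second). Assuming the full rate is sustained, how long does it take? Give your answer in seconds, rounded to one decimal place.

55 MB = 55,000,000 bytes = 440,000,000 bits
50 Mbps = 50,000,000 bits/s
time = 440,000,000 / 50,000,000 = 8.8 s

8.8 seconds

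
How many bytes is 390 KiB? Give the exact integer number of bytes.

390 × 1,024 = 399,360 bytes  (1 KiB = 2^10 bytes)

399,360 bytes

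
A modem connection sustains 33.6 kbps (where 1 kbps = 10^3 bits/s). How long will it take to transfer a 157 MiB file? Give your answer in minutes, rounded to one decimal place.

653.3 minutes

157 MiB = 164,626,432 bytes = 1,317,011,456 bits
33.6 kbps = 33,600 bits/s
time = 1,317,011,456 / 33,600 = 39,196.77 s
39,196.77 s / 60 = 653.3 minutes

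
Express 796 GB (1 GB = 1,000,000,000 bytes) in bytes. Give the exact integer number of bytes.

796,000,000,000 bytes

796 × 1,000,000,000 = 796,000,000,000 bytes  (1 GB = 10^9 bytes)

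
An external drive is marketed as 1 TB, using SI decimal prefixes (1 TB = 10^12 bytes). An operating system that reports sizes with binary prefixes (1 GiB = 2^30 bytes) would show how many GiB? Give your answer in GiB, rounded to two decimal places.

1 TB = 1 × 10^12 bytes = 1,000,000,000,000 bytes
1 GiB = 1,073,741,824 bytes
1,000,000,000,000 / 1,073,741,824 = 931.32 GiB

931.32 GiB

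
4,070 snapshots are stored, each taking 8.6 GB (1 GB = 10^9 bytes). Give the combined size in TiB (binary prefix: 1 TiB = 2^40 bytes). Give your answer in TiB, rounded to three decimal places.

31.834 TiB

Total = 4,070 × 8.6 GB = 35,002 GB
= 35,002 × 1,000,000,000 bytes = 35,002,000,000,000 bytes
1 TiB = 1,099,511,627,776 bytes
35,002,000,000,000 / 1,099,511,627,776 = 31.834 TiB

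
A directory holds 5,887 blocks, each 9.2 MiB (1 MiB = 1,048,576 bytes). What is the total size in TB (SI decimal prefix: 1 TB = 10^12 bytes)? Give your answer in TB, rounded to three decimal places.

0.057 TB

Total = 5,887 × 9.2 MiB = 54160.4 MiB
= 54160.4 × 1,048,576 bytes = 56,791,295,590.4 bytes
1 TB = 1,000,000,000,000 bytes
56,791,295,590.4 / 1,000,000,000,000 = 0.057 TB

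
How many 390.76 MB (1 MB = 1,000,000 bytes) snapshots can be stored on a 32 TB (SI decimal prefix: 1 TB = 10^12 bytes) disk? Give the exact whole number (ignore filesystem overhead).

Capacity: 32 TB = 32,000,000,000,000 bytes
Per item: 390.76 MB = 390,760,000 bytes
⌊32,000,000,000,000 / 390,760,000⌋ = 81,891

81,891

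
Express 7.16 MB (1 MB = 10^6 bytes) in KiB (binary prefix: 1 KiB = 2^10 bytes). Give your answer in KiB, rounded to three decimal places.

6,992.188 KiB

7.16 MB × 1,000,000 bytes/MB = 7,160,000 bytes
1 KiB = 2^10 bytes = 1,024 bytes
7,160,000 / 1,024 = 6,992.188 KiB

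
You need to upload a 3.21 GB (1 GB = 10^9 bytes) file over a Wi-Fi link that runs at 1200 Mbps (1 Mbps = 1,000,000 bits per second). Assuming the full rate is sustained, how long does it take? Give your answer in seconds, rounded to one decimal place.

21.4 seconds

3.21 GB = 3,210,000,000 bytes = 25,680,000,000 bits
1200 Mbps = 1,200,000,000 bits/s
time = 25,680,000,000 / 1,200,000,000 = 21.4 s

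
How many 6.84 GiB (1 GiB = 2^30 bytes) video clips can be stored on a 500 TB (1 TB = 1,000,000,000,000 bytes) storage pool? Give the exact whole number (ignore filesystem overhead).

68,079

Capacity: 500 TB = 500,000,000,000,000 bytes
Per item: 6.84 GiB = 7,344,394,076.16 bytes
⌊500,000,000,000,000 / 7,344,394,076.16⌋ = 68,079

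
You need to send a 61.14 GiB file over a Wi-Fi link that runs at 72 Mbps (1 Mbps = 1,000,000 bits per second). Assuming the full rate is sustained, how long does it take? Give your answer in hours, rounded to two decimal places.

2.03 hours

61.14 GiB = 65,648,575,119.36 bytes = 525,188,600,954.88 bits
72 Mbps = 72,000,000 bits/s
time = 525,188,600,954.88 / 72,000,000 = 7,294.2861 s
7,294.2861 s / 3600 = 2.03 hours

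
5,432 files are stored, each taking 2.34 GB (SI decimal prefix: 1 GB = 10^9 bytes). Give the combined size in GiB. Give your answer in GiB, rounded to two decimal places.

11,837.93 GiB

Total = 5,432 × 2.34 GB = 12710.88 GB
= 12710.88 × 1,000,000,000 bytes = 12,710,880,000,000 bytes
1 GiB = 1,073,741,824 bytes
12,710,880,000,000 / 1,073,741,824 = 11,837.93 GiB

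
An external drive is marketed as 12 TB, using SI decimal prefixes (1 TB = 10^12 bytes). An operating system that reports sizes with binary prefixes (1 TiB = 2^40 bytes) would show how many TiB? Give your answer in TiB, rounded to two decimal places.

12 TB = 12 × 10^12 bytes = 12,000,000,000,000 bytes
1 TiB = 2^40 bytes = 1,099,511,627,776 bytes
12,000,000,000,000 / 1,099,511,627,776 = 10.91 TiB

10.91 TiB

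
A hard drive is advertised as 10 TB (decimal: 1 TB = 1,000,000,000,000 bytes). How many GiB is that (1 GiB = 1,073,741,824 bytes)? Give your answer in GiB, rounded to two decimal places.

9,313.23 GiB

10 TB = 10 × 10^12 bytes = 10,000,000,000,000 bytes
1 GiB = 1,073,741,824 bytes
10,000,000,000,000 / 1,073,741,824 = 9,313.23 GiB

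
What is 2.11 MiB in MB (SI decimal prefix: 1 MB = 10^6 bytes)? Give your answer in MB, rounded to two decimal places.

2.11 MiB = 2.11 × 2^20 bytes = 2,212,495.36 bytes
1 MB = 1,000,000 bytes
2,212,495.36 / 1,000,000 = 2.21 MB

2.21 MB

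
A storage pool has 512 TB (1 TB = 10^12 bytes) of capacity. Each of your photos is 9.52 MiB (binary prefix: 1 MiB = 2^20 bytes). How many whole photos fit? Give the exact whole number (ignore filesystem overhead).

51,290,047

Capacity: 512 TB = 512,000,000,000,000 bytes
Per item: 9.52 MiB = 9,982,443.52 bytes
⌊512,000,000,000,000 / 9,982,443.52⌋ = 51,290,047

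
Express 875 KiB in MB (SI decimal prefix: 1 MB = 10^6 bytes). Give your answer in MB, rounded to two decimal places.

875 KiB = 875 × 2^10 bytes = 896,000 bytes
1 MB = 1,000,000 bytes
896,000 / 1,000,000 = 0.90 MB

0.90 MB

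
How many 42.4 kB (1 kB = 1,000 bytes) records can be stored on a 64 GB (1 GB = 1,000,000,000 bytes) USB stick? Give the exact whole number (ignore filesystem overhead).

1,509,433

Capacity: 64 GB = 64,000,000,000 bytes
Per item: 42.4 kB = 42,400 bytes
⌊64,000,000,000 / 42,400⌋ = 1,509,433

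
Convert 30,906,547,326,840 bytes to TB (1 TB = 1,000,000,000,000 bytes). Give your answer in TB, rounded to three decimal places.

30.907 TB

30,906,547,326,840 bytes given.
1 TB = 10^12 bytes = 1,000,000,000,000 bytes
30,906,547,326,840 / 1,000,000,000,000 = 30.907 TB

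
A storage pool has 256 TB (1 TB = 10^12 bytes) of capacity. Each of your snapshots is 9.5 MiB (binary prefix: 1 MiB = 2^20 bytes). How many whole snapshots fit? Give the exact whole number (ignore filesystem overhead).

25,699,013

Capacity: 256 TB = 256,000,000,000,000 bytes
Per item: 9.5 MiB = 9,961,472 bytes
⌊256,000,000,000,000 / 9,961,472⌋ = 25,699,013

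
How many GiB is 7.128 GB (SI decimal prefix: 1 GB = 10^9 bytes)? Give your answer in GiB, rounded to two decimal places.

7.128 GB × 1,000,000,000 bytes/GB = 7,128,000,000 bytes
1 GiB = 1,073,741,824 bytes
7,128,000,000 / 1,073,741,824 = 6.64 GiB

6.64 GiB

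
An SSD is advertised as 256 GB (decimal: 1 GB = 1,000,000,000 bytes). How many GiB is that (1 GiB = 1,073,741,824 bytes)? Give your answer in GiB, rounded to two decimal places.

238.42 GiB

256 GB × 1,000,000,000 bytes/GB = 256,000,000,000 bytes
1 GiB = 2^30 bytes = 1,073,741,824 bytes
256,000,000,000 / 1,073,741,824 = 238.42 GiB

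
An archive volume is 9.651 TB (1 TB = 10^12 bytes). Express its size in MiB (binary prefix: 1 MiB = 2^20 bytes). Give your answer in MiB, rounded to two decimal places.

9.651 TB = 9.651 × 10^12 bytes = 9,651,000,000,000 bytes
1 MiB = 1,048,576 bytes
9,651,000,000,000 / 1,048,576 = 9,203,910.83 MiB

9,203,910.83 MiB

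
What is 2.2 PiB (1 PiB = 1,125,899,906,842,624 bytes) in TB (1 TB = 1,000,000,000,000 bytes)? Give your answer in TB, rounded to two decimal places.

2.2 PiB = 2.2 × 2^50 bytes = 2,476,979,795,053,772.8 bytes
1 TB = 10^12 bytes = 1,000,000,000,000 bytes
2,476,979,795,053,772.8 / 1,000,000,000,000 = 2,476.98 TB

2,476.98 TB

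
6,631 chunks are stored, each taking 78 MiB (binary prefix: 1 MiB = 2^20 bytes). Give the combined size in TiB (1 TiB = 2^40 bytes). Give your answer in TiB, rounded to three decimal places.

Total = 6,631 × 78 MiB = 517,218 MiB
= 517,218 × 1,048,576 bytes = 542,342,381,568 bytes
1 TiB = 1,099,511,627,776 bytes
542,342,381,568 / 1,099,511,627,776 = 0.493 TiB

0.493 TiB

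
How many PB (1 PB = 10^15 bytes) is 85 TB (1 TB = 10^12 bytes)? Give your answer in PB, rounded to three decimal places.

0.085 PB

85 TB × 1,000,000,000,000 bytes/TB = 85,000,000,000,000 bytes
1 PB = 1,000,000,000,000,000 bytes
85,000,000,000,000 / 1,000,000,000,000,000 = 0.085 PB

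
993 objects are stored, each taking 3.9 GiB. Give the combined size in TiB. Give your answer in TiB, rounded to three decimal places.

3.782 TiB

Total = 993 × 3.9 GiB = 3872.7 GiB
= 3872.7 × 1,073,741,824 bytes = 4,158,279,961,804.8 bytes
1 TiB = 1,099,511,627,776 bytes
4,158,279,961,804.8 / 1,099,511,627,776 = 3.782 TiB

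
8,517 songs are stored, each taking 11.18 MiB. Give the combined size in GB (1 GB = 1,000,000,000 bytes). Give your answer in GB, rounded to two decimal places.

99.85 GB

Total = 8,517 × 11.18 MiB = 95220.06 MiB
= 95220.06 × 1,048,576 bytes = 99,845,469,634.56 bytes
1 GB = 1,000,000,000 bytes
99,845,469,634.56 / 1,000,000,000 = 99.85 GB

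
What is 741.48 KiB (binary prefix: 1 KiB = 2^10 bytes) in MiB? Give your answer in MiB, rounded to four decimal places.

741.48 KiB = 741.48 × 2^10 bytes = 759,275.52 bytes
1 MiB = 1,048,576 bytes
759,275.52 / 1,048,576 = 0.7241 MiB

0.7241 MiB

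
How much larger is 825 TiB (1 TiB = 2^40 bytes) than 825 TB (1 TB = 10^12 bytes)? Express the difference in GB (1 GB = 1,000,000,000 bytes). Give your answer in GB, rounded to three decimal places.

82,097.093 GB

825 TiB = 825 × 1,099,511,627,776 = 907,097,092,915,200 bytes
825 TB = 825 × 1,000,000,000,000 = 825,000,000,000,000 bytes
difference = 82,097,092,915,200 bytes
82,097,092,915,200 / 1,000,000,000 = 82,097.093 GB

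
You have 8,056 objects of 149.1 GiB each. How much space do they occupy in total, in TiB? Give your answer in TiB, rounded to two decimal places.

1,173.00 TiB

Total = 8,056 × 149.1 GiB = 1201149.6 GiB
= 1201149.6 × 1,073,741,824 bytes = 1,289,724,562,400,870.4 bytes
1 TiB = 1,099,511,627,776 bytes
1,289,724,562,400,870.4 / 1,099,511,627,776 = 1,173.00 TiB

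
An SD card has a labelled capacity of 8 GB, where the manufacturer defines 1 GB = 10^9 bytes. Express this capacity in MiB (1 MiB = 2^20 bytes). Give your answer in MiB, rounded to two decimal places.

8 GB = 8 × 10^9 bytes = 8,000,000,000 bytes
1 MiB = 1,048,576 bytes
8,000,000,000 / 1,048,576 = 7,629.39 MiB

7,629.39 MiB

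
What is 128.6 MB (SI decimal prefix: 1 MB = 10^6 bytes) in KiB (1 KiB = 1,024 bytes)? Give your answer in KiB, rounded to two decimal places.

125,585.94 KiB

128.6 MB = 128.6 × 10^6 bytes = 128,600,000 bytes
1 KiB = 1,024 bytes
128,600,000 / 1,024 = 125,585.94 KiB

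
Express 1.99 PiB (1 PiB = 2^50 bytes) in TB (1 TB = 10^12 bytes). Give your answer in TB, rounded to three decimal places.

1.99 PiB × 1,125,899,906,842,624 bytes/PiB = 2,240,540,814,616,821.76 bytes
1 TB = 10^12 bytes = 1,000,000,000,000 bytes
2,240,540,814,616,821.76 / 1,000,000,000,000 = 2,240.541 TB

2,240.541 TB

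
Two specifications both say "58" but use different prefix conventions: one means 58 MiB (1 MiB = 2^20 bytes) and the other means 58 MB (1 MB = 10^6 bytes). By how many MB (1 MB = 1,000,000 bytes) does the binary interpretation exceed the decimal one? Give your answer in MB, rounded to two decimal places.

58 MiB = 58 × 1,048,576 = 60,817,408 bytes
58 MB = 58 × 1,000,000 = 58,000,000 bytes
difference = 2,817,408 bytes
2,817,408 / 1,000,000 = 2.82 MB

2.82 MB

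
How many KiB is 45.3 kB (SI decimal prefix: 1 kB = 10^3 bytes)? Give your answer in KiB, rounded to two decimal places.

44.24 KiB

45.3 kB = 45.3 × 10^3 bytes = 45,300 bytes
1 KiB = 1,024 bytes
45,300 / 1,024 = 44.24 KiB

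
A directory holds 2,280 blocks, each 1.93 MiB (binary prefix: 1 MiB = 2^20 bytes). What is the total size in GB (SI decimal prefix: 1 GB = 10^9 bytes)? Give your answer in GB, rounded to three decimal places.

4.614 GB

Total = 2,280 × 1.93 MiB = 4400.4 MiB
= 4400.4 × 1,048,576 bytes = 4,614,153,830.4 bytes
1 GB = 1,000,000,000 bytes
4,614,153,830.4 / 1,000,000,000 = 4.614 GB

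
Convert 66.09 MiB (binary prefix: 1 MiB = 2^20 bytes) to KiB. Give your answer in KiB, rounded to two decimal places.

67,676.16 KiB

66.09 MiB × 1,048,576 bytes/MiB = 69,300,387.84 bytes
1 KiB = 1,024 bytes
69,300,387.84 / 1,024 = 67,676.16 KiB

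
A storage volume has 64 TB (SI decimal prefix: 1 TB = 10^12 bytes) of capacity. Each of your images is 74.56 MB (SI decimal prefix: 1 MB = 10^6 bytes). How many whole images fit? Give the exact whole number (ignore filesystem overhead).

858,369

Capacity: 64 TB = 64,000,000,000,000 bytes
Per item: 74.56 MB = 74,560,000 bytes
⌊64,000,000,000,000 / 74,560,000⌋ = 858,369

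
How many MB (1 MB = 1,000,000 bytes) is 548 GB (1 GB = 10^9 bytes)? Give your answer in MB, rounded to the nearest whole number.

548 GB = 548 × 10^9 bytes = 548,000,000,000 bytes
1 MB = 10^6 bytes = 1,000,000 bytes
548,000,000,000 / 1,000,000 = 548,000 MB

548,000 MB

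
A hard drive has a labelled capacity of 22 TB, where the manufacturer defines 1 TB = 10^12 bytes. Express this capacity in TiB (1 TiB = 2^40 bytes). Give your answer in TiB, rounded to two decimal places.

22 TB = 22 × 10^12 bytes = 22,000,000,000,000 bytes
1 TiB = 1,099,511,627,776 bytes
22,000,000,000,000 / 1,099,511,627,776 = 20.01 TiB

20.01 TiB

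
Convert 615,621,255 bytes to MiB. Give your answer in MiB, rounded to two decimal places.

615,621,255 bytes given.
1 MiB = 1,048,576 bytes
615,621,255 / 1,048,576 = 587.10 MiB

587.10 MiB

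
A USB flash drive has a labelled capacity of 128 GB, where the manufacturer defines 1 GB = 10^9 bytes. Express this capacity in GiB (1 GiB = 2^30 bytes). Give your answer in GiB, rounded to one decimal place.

128 GB × 1,000,000,000 bytes/GB = 128,000,000,000 bytes
1 GiB = 2^30 bytes = 1,073,741,824 bytes
128,000,000,000 / 1,073,741,824 = 119.2 GiB

119.2 GiB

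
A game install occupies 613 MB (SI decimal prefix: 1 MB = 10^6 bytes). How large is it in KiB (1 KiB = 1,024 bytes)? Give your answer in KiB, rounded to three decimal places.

613 MB = 613 × 10^6 bytes = 613,000,000 bytes
1 KiB = 1,024 bytes
613,000,000 / 1,024 = 598,632.813 KiB

598,632.813 KiB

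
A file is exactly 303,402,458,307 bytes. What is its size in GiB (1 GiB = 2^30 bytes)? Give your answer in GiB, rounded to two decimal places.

303,402,458,307 bytes given.
1 GiB = 1,073,741,824 bytes
303,402,458,307 / 1,073,741,824 = 282.57 GiB

282.57 GiB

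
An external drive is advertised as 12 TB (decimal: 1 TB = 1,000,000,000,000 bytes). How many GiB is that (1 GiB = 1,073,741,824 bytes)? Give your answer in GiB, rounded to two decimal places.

12 TB × 1,000,000,000,000 bytes/TB = 12,000,000,000,000 bytes
1 GiB = 1,073,741,824 bytes
12,000,000,000,000 / 1,073,741,824 = 11,175.87 GiB

11,175.87 GiB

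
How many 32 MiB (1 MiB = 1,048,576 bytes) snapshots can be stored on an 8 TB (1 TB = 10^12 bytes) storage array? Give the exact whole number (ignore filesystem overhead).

Capacity: 8 TB = 8,000,000,000,000 bytes
Per item: 32 MiB = 33,554,432 bytes
⌊8,000,000,000,000 / 33,554,432⌋ = 238,418

238,418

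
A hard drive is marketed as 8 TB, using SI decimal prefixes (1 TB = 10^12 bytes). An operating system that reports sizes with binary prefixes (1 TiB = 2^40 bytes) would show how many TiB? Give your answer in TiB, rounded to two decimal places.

8 TB × 1,000,000,000,000 bytes/TB = 8,000,000,000,000 bytes
1 TiB = 2^40 bytes = 1,099,511,627,776 bytes
8,000,000,000,000 / 1,099,511,627,776 = 7.28 TiB

7.28 TiB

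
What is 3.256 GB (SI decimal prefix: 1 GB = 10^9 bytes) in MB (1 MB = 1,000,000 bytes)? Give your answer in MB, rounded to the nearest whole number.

3.256 GB = 3.256 × 10^9 bytes = 3,256,000,000 bytes
1 MB = 10^6 bytes = 1,000,000 bytes
3,256,000,000 / 1,000,000 = 3,256 MB

3,256 MB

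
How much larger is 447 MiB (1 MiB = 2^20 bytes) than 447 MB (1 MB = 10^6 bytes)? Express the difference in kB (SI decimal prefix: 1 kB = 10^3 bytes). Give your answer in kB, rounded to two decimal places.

21,713.47 kB

447 MiB = 447 × 1,048,576 = 468,713,472 bytes
447 MB = 447 × 1,000,000 = 447,000,000 bytes
difference = 21,713,472 bytes
21,713,472 / 1,000 = 21,713.47 kB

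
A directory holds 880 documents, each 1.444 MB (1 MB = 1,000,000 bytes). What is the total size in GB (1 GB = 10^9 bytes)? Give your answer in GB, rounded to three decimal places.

Total = 880 × 1.444 MB = 1270.72 MB
= 1270.72 × 1,000,000 bytes = 1,270,720,000 bytes
1 GB = 1,000,000,000 bytes
1,270,720,000 / 1,000,000,000 = 1.271 GB

1.271 GB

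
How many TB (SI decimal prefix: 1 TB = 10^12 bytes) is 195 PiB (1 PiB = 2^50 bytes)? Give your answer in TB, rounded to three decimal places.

219,550.482 TB

195 PiB × 1,125,899,906,842,624 bytes/PiB = 219,550,481,834,311,680 bytes
1 TB = 1,000,000,000,000 bytes
219,550,481,834,311,680 / 1,000,000,000,000 = 219,550.482 TB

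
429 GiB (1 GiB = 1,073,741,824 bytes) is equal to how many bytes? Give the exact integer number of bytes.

429 × 1,073,741,824 = 460,635,242,496 bytes  (1 GiB = 2^30 bytes)

460,635,242,496 bytes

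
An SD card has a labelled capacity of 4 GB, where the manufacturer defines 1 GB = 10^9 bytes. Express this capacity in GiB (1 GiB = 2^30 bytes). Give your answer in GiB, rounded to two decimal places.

3.73 GiB

4 GB = 4 × 10^9 bytes = 4,000,000,000 bytes
1 GiB = 2^30 bytes = 1,073,741,824 bytes
4,000,000,000 / 1,073,741,824 = 3.73 GiB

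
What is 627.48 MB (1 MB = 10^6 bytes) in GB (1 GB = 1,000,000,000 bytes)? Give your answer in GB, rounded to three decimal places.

0.627 GB

627.48 MB × 1,000,000 bytes/MB = 627,480,000 bytes
1 GB = 10^9 bytes = 1,000,000,000 bytes
627,480,000 / 1,000,000,000 = 0.627 GB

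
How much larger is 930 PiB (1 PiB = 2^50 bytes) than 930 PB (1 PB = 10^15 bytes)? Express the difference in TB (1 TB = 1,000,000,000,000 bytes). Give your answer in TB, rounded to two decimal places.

117,086.91 TB

930 PiB = 930 × 1,125,899,906,842,624 = 1,047,086,913,363,640,320 bytes
930 PB = 930 × 1,000,000,000,000,000 = 930,000,000,000,000,000 bytes
difference = 117,086,913,363,640,320 bytes
117,086,913,363,640,320 / 1,000,000,000,000 = 117,086.91 TB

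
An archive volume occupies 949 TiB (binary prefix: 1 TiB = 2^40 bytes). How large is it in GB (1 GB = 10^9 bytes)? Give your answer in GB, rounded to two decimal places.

1,043,436.53 GB

949 TiB = 949 × 2^40 bytes = 1,043,436,534,759,424 bytes
1 GB = 10^9 bytes = 1,000,000,000 bytes
1,043,436,534,759,424 / 1,000,000,000 = 1,043,436.53 GB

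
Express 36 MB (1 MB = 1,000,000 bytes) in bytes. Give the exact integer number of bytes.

36 × 1,000,000 = 36,000,000 bytes

36,000,000 bytes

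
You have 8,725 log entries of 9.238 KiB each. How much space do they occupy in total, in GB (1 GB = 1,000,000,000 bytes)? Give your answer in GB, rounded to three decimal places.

0.083 GB

Total = 8,725 × 9.238 KiB = 80601.55 KiB
= 80601.55 × 1,024 bytes = 82,535,987.2 bytes
1 GB = 1,000,000,000 bytes
82,535,987.2 / 1,000,000,000 = 0.083 GB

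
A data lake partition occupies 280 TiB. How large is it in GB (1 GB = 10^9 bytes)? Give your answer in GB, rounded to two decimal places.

280 TiB = 280 × 2^40 bytes = 307,863,255,777,280 bytes
1 GB = 1,000,000,000 bytes
307,863,255,777,280 / 1,000,000,000 = 307,863.26 GB

307,863.26 GB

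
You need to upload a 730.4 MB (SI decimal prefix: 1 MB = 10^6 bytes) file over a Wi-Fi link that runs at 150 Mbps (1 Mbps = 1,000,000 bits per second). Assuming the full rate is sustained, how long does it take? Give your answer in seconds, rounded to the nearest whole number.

730.4 MB = 730,400,000 bytes = 5,843,200,000 bits
150 Mbps = 150,000,000 bits/s
time = 5,843,200,000 / 150,000,000 = 39 s

39 seconds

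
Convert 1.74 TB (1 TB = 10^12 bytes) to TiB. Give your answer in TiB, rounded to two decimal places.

1.58 TiB

1.74 TB × 1,000,000,000,000 bytes/TB = 1,740,000,000,000 bytes
1 TiB = 1,099,511,627,776 bytes
1,740,000,000,000 / 1,099,511,627,776 = 1.58 TiB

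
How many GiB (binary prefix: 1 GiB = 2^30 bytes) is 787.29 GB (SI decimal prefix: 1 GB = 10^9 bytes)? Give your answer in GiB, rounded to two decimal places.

787.29 GB = 787.29 × 10^9 bytes = 787,290,000,000 bytes
1 GiB = 2^30 bytes = 1,073,741,824 bytes
787,290,000,000 / 1,073,741,824 = 733.22 GiB

733.22 GiB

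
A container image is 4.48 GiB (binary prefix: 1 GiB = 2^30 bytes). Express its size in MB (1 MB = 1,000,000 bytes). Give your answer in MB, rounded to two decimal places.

4.48 GiB × 1,073,741,824 bytes/GiB = 4,810,363,371.52 bytes
1 MB = 1,000,000 bytes
4,810,363,371.52 / 1,000,000 = 4,810.36 MB

4,810.36 MB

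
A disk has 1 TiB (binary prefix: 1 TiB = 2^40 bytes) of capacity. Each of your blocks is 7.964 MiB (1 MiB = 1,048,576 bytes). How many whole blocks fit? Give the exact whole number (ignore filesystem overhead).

Capacity: 1 TiB = 1,099,511,627,776 bytes
Per item: 7.964 MiB = 8,350,859.264 bytes
⌊1,099,511,627,776 / 8,350,859.264⌋ = 131,664

131,664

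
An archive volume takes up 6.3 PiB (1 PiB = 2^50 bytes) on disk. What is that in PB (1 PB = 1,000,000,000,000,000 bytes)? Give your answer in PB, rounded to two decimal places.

6.3 PiB = 6.3 × 2^50 bytes = 7,093,169,413,108,531.2 bytes
1 PB = 1,000,000,000,000,000 bytes
7,093,169,413,108,531.2 / 1,000,000,000,000,000 = 7.09 PB

7.09 PB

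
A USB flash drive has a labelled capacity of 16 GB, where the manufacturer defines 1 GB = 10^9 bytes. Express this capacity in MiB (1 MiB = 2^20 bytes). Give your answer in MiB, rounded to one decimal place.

16 GB × 1,000,000,000 bytes/GB = 16,000,000,000 bytes
1 MiB = 2^20 bytes = 1,048,576 bytes
16,000,000,000 / 1,048,576 = 15,258.8 MiB

15,258.8 MiB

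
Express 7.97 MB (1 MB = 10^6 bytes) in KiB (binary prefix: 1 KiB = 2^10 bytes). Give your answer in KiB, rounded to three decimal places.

7.97 MB = 7.97 × 10^6 bytes = 7,970,000 bytes
1 KiB = 1,024 bytes
7,970,000 / 1,024 = 7,783.203 KiB

7,783.203 KiB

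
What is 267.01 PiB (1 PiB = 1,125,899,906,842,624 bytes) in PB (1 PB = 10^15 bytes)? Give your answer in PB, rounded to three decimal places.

300.627 PB

267.01 PiB × 1,125,899,906,842,624 bytes/PiB = 300,626,534,126,049,034.24 bytes
1 PB = 1,000,000,000,000,000 bytes
300,626,534,126,049,034.24 / 1,000,000,000,000,000 = 300.627 PB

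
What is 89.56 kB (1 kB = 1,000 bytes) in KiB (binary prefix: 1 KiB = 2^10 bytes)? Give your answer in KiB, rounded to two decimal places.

89.56 kB = 89.56 × 10^3 bytes = 89,560 bytes
1 KiB = 1,024 bytes
89,560 / 1,024 = 87.46 KiB

87.46 KiB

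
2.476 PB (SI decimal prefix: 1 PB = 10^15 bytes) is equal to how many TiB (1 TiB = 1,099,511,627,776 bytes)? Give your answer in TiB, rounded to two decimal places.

2.476 PB = 2.476 × 10^15 bytes = 2,476,000,000,000,000 bytes
1 TiB = 1,099,511,627,776 bytes
2,476,000,000,000,000 / 1,099,511,627,776 = 2,251.91 TiB

2,251.91 TiB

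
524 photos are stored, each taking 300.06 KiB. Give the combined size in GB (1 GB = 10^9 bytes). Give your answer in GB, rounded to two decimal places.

0.16 GB

Total = 524 × 300.06 KiB = 157231.44 KiB
= 157231.44 × 1,024 bytes = 161,004,994.56 bytes
1 GB = 1,000,000,000 bytes
161,004,994.56 / 1,000,000,000 = 0.16 GB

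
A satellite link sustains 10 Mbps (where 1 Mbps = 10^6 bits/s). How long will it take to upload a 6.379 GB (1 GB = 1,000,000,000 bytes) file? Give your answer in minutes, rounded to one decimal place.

85.1 minutes

6.379 GB = 6,379,000,000 bytes = 51,032,000,000 bits
10 Mbps = 10,000,000 bits/s
time = 51,032,000,000 / 10,000,000 = 5,103.20 s
5,103.20 s / 60 = 85.1 minutes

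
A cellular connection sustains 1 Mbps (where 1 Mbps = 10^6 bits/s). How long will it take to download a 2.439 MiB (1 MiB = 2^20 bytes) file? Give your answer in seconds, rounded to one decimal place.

2.439 MiB = 2,557,476.864 bytes = 20,459,814.912 bits
1 Mbps = 1,000,000 bits/s
time = 20,459,814.912 / 1,000,000 = 20.5 s

20.5 seconds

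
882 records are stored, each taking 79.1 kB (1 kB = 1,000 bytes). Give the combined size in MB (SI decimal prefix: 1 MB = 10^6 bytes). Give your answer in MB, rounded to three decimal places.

Total = 882 × 79.1 kB = 69766.2 kB
= 69766.2 × 1,000 bytes = 69,766,200 bytes
1 MB = 1,000,000 bytes
69,766,200 / 1,000,000 = 69.766 MB

69.766 MB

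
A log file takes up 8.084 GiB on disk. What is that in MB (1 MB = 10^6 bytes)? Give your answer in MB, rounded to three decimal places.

8,680.129 MB

8.084 GiB × 1,073,741,824 bytes/GiB = 8,680,128,905.216 bytes
1 MB = 10^6 bytes = 1,000,000 bytes
8,680,128,905.216 / 1,000,000 = 8,680.129 MB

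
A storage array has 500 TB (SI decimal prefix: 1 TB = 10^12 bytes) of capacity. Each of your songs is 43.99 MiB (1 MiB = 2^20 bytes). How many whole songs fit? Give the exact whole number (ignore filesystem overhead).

Capacity: 500 TB = 500,000,000,000,000 bytes
Per item: 43.99 MiB = 46,126,858.24 bytes
⌊500,000,000,000,000 / 46,126,858.24⌋ = 10,839,671

10,839,671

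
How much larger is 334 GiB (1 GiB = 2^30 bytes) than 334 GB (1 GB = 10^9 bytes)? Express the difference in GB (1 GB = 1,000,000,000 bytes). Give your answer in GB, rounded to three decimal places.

334 GiB = 334 × 1,073,741,824 = 358,629,769,216 bytes
334 GB = 334 × 1,000,000,000 = 334,000,000,000 bytes
difference = 24,629,769,216 bytes
24,629,769,216 / 1,000,000,000 = 24.630 GB

24.630 GB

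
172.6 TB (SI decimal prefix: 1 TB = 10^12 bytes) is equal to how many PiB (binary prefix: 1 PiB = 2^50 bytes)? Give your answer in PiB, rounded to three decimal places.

0.153 PiB

172.6 TB = 172.6 × 10^12 bytes = 172,600,000,000,000 bytes
1 PiB = 2^50 bytes = 1,125,899,906,842,624 bytes
172,600,000,000,000 / 1,125,899,906,842,624 = 0.153 PiB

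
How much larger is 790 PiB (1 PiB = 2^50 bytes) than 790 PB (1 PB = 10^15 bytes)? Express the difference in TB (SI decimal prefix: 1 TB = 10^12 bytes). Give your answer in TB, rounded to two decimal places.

99,460.93 TB

790 PiB = 790 × 1,125,899,906,842,624 = 889,460,926,405,672,960 bytes
790 PB = 790 × 1,000,000,000,000,000 = 790,000,000,000,000,000 bytes
difference = 99,460,926,405,672,960 bytes
99,460,926,405,672,960 / 1,000,000,000,000 = 99,460.93 TB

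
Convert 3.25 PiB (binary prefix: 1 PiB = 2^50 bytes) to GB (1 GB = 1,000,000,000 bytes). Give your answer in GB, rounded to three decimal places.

3,659,174.697 GB

3.25 PiB = 3.25 × 2^50 bytes = 3,659,174,697,238,528 bytes
1 GB = 10^9 bytes = 1,000,000,000 bytes
3,659,174,697,238,528 / 1,000,000,000 = 3,659,174.697 GB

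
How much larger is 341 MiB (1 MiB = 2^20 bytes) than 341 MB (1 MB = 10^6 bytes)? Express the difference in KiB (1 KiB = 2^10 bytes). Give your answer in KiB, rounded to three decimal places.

16,176.188 KiB

341 MiB = 341 × 1,048,576 = 357,564,416 bytes
341 MB = 341 × 1,000,000 = 341,000,000 bytes
difference = 16,564,416 bytes
16,564,416 / 1,024 = 16,176.188 KiB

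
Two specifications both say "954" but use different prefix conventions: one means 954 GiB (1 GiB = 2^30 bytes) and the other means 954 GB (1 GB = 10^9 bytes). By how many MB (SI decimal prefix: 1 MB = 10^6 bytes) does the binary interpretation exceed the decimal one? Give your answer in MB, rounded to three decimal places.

70,349.700 MB

954 GiB = 954 × 1,073,741,824 = 1,024,349,700,096 bytes
954 GB = 954 × 1,000,000,000 = 954,000,000,000 bytes
difference = 70,349,700,096 bytes
70,349,700,096 / 1,000,000 = 70,349.700 MB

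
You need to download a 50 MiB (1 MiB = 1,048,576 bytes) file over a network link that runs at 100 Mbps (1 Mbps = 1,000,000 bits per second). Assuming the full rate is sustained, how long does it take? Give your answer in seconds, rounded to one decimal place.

4.2 seconds

50 MiB = 52,428,800 bytes = 419,430,400 bits
100 Mbps = 100,000,000 bits/s
time = 419,430,400 / 100,000,000 = 4.2 s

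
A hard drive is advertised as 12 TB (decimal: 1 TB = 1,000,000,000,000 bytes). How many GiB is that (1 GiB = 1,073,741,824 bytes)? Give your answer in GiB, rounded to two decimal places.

12 TB = 12 × 10^12 bytes = 12,000,000,000,000 bytes
1 GiB = 1,073,741,824 bytes
12,000,000,000,000 / 1,073,741,824 = 11,175.87 GiB

11,175.87 GiB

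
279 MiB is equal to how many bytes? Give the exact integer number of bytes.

292,552,704 bytes

279 × 1,048,576 = 292,552,704 bytes  (1 MiB = 2^20 bytes)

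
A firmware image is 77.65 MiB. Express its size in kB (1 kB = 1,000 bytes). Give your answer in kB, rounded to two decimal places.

81,421.93 kB

77.65 MiB = 77.65 × 2^20 bytes = 81,421,926.4 bytes
1 kB = 1,000 bytes
81,421,926.4 / 1,000 = 81,421.93 kB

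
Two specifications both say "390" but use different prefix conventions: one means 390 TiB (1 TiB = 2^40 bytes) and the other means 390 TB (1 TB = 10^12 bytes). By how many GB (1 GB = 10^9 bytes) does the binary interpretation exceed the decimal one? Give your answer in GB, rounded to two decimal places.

38,809.53 GB

390 TiB = 390 × 1,099,511,627,776 = 428,809,534,832,640 bytes
390 TB = 390 × 1,000,000,000,000 = 390,000,000,000,000 bytes
difference = 38,809,534,832,640 bytes
38,809,534,832,640 / 1,000,000,000 = 38,809.53 GB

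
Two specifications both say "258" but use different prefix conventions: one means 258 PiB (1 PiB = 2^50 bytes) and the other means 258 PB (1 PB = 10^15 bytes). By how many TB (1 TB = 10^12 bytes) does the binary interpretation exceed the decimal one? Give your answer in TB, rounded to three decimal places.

258 PiB = 258 × 1,125,899,906,842,624 = 290,482,175,965,396,992 bytes
258 PB = 258 × 1,000,000,000,000,000 = 258,000,000,000,000,000 bytes
difference = 32,482,175,965,396,992 bytes
32,482,175,965,396,992 / 1,000,000,000,000 = 32,482.176 TB

32,482.176 TB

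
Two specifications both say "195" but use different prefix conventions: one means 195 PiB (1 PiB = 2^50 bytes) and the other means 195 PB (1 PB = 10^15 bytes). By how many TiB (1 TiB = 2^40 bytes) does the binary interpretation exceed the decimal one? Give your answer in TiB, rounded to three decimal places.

22,328.533 TiB

195 PiB = 195 × 1,125,899,906,842,624 = 219,550,481,834,311,680 bytes
195 PB = 195 × 1,000,000,000,000,000 = 195,000,000,000,000,000 bytes
difference = 24,550,481,834,311,680 bytes
24,550,481,834,311,680 / 1,099,511,627,776 = 22,328.533 TiB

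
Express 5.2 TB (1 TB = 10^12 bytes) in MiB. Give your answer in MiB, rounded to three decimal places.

5.2 TB = 5.2 × 10^12 bytes = 5,200,000,000,000 bytes
1 MiB = 2^20 bytes = 1,048,576 bytes
5,200,000,000,000 / 1,048,576 = 4,959,106.445 MiB

4,959,106.445 MiB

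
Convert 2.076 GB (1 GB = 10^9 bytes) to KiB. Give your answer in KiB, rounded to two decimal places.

2.076 GB × 1,000,000,000 bytes/GB = 2,076,000,000 bytes
1 KiB = 1,024 bytes
2,076,000,000 / 1,024 = 2,027,343.75 KiB

2,027,343.75 KiB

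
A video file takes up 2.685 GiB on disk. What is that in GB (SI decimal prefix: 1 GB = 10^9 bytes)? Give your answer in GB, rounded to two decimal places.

2.88 GB

2.685 GiB × 1,073,741,824 bytes/GiB = 2,882,996,797.44 bytes
1 GB = 10^9 bytes = 1,000,000,000 bytes
2,882,996,797.44 / 1,000,000,000 = 2.88 GB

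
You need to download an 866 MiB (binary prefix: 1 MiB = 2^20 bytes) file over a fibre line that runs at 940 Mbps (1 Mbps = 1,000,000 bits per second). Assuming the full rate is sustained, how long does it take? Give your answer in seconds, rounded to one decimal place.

866 MiB = 908,066,816 bytes = 7,264,534,528 bits
940 Mbps = 940,000,000 bits/s
time = 7,264,534,528 / 940,000,000 = 7.7 s

7.7 seconds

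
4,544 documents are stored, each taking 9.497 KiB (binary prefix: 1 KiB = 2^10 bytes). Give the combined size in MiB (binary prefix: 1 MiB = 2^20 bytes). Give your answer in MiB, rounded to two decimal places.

Total = 4,544 × 9.497 KiB = 43154.368 KiB
= 43154.368 × 1,024 bytes = 44,190,072.832 bytes
1 MiB = 1,048,576 bytes
44,190,072.832 / 1,048,576 = 42.14 MiB

42.14 MiB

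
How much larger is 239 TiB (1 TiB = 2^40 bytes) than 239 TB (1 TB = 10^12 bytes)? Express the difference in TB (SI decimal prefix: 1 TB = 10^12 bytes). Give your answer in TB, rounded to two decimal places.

239 TiB = 239 × 1,099,511,627,776 = 262,783,279,038,464 bytes
239 TB = 239 × 1,000,000,000,000 = 239,000,000,000,000 bytes
difference = 23,783,279,038,464 bytes
23,783,279,038,464 / 1,000,000,000,000 = 23.78 TB

23.78 TB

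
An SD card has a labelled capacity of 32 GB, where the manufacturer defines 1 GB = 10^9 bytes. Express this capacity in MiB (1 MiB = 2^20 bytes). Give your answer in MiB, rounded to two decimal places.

30,517.58 MiB

32 GB = 32 × 10^9 bytes = 32,000,000,000 bytes
1 MiB = 2^20 bytes = 1,048,576 bytes
32,000,000,000 / 1,048,576 = 30,517.58 MiB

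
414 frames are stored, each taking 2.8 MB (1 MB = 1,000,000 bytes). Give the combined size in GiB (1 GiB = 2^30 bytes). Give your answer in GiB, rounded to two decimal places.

Total = 414 × 2.8 MB = 1159.2 MB
= 1159.2 × 1,000,000 bytes = 1,159,200,000 bytes
1 GiB = 1,073,741,824 bytes
1,159,200,000 / 1,073,741,824 = 1.08 GiB

1.08 GiB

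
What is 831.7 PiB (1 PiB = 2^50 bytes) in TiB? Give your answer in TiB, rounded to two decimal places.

831.7 PiB = 831.7 × 2^50 bytes = 936,410,952,521,010,380.8 bytes
1 TiB = 2^40 bytes = 1,099,511,627,776 bytes
936,410,952,521,010,380.8 / 1,099,511,627,776 = 851,660.80 TiB

851,660.80 TiB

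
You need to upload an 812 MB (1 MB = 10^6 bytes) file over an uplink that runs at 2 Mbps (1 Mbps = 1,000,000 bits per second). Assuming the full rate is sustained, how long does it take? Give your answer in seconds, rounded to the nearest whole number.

812 MB = 812,000,000 bytes = 6,496,000,000 bits
2 Mbps = 2,000,000 bits/s
time = 6,496,000,000 / 2,000,000 = 3,248 s

3,248 seconds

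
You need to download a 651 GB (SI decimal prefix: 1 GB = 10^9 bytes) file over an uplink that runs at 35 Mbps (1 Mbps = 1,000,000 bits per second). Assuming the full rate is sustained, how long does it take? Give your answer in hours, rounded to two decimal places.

651 GB = 651,000,000,000 bytes = 5,208,000,000,000 bits
35 Mbps = 35,000,000 bits/s
time = 5,208,000,000,000 / 35,000,000 = 148,800.0000 s
148,800.0000 s / 3600 = 41.33 hours

41.33 hours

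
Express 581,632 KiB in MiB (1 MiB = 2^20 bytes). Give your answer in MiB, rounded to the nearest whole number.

568 MiB

581,632 KiB = 581,632 × 2^10 bytes = 595,591,168 bytes
1 MiB = 1,048,576 bytes
595,591,168 / 1,048,576 = 568 MiB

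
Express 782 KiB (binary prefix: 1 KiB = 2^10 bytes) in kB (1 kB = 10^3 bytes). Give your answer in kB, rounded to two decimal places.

800.77 kB

782 KiB = 782 × 2^10 bytes = 800,768 bytes
1 kB = 1,000 bytes
800,768 / 1,000 = 800.77 kB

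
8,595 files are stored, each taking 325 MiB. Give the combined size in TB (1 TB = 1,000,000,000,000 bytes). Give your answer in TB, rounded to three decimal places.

2.929 TB

Total = 8,595 × 325 MiB = 2,793,375 MiB
= 2,793,375 × 1,048,576 bytes = 2,929,065,984,000 bytes
1 TB = 1,000,000,000,000 bytes
2,929,065,984,000 / 1,000,000,000,000 = 2.929 TB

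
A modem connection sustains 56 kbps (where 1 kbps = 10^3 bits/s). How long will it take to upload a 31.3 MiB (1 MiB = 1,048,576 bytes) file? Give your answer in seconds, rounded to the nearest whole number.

4,689 seconds

31.3 MiB = 32,820,428.8 bytes = 262,563,430.4 bits
56 kbps = 56,000 bits/s
time = 262,563,430.4 / 56,000 = 4,689 s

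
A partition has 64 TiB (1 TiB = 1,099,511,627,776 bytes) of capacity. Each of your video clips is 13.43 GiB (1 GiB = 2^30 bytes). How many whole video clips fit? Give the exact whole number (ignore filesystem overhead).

4,879

Capacity: 64 TiB = 70,368,744,177,664 bytes
Per item: 13.43 GiB = 14,420,352,696.32 bytes
⌊70,368,744,177,664 / 14,420,352,696.32⌋ = 4,879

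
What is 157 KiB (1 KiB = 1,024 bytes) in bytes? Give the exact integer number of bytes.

160,768 bytes

157 × 1,024 = 160,768 bytes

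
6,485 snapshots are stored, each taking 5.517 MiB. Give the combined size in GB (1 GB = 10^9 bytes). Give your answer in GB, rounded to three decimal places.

Total = 6,485 × 5.517 MiB = 35777.745 MiB
= 35777.745 × 1,048,576 bytes = 37,515,684,741.12 bytes
1 GB = 1,000,000,000 bytes
37,515,684,741.12 / 1,000,000,000 = 37.516 GB

37.516 GB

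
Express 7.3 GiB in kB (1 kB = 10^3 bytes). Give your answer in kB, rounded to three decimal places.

7.3 GiB = 7.3 × 2^30 bytes = 7,838,315,315.2 bytes
1 kB = 1,000 bytes
7,838,315,315.2 / 1,000 = 7,838,315.315 kB

7,838,315.315 kB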